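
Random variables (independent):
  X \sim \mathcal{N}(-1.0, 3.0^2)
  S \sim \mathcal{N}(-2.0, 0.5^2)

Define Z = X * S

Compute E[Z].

For independent RVs: E[XY] = E[X]*E[Y]
E[X] = -1
E[S] = -2
E[Z] = -1 * (-2) = 2

2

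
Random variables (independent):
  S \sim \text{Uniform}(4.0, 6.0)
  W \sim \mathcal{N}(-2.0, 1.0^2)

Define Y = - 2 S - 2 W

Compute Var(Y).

For independent RVs: Var(aX + bY) = a²Var(X) + b²Var(Y)
Var(S) = 0.33333333
Var(W) = 1
Var(Y) = (-2)²*0.33333333 + (-2)²*1
= 4*0.33333333 + 4*1 = 5.3333333

5.3333333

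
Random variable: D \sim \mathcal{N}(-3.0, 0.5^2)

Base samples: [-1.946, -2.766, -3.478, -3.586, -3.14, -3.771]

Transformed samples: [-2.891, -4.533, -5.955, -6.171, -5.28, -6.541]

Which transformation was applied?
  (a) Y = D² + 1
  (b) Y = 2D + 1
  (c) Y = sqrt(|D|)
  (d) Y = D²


Checking option (b) Y = 2D + 1:
  D = -1.946 -> Y = -2.891 ✓
  D = -2.766 -> Y = -4.533 ✓
  D = -3.478 -> Y = -5.955 ✓
All samples match this transformation.

(b) 2D + 1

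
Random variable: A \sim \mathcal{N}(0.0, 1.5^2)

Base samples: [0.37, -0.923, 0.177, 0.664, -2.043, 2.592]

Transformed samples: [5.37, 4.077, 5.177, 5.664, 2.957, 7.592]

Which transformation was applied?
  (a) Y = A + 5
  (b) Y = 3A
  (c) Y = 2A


Checking option (a) Y = A + 5:
  A = 0.37 -> Y = 5.37 ✓
  A = -0.923 -> Y = 4.077 ✓
  A = 0.177 -> Y = 5.177 ✓
All samples match this transformation.

(a) A + 5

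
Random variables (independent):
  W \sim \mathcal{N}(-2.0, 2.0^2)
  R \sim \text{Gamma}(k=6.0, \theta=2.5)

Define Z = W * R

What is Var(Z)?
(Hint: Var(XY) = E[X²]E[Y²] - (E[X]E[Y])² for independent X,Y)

Var(XY) = E[X²]E[Y²] - (E[X]E[Y])²
E[W] = -2, Var(W) = 4
E[R] = 15, Var(R) = 37.5
E[W²] = 4 + (-2)² = 8
E[R²] = 37.5 + 15² = 262.5
Var(Z) = 8*262.5 - (-2*15)²
= 2100 - 900 = 1200

1200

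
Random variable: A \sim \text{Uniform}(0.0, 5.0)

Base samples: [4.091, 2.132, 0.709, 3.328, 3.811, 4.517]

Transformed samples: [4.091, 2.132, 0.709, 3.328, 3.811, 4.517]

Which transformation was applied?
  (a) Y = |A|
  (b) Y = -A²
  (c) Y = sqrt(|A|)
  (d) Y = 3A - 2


Checking option (a) Y = |A|:
  A = 4.091 -> Y = 4.091 ✓
  A = 2.132 -> Y = 2.132 ✓
  A = 0.709 -> Y = 0.709 ✓
All samples match this transformation.

(a) |A|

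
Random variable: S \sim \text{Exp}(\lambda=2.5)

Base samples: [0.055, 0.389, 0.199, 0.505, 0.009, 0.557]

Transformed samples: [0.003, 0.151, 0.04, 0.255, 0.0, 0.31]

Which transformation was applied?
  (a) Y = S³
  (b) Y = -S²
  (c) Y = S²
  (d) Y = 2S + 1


Checking option (c) Y = S²:
  S = 0.055 -> Y = 0.003 ✓
  S = 0.389 -> Y = 0.151 ✓
  S = 0.199 -> Y = 0.04 ✓
All samples match this transformation.

(c) S²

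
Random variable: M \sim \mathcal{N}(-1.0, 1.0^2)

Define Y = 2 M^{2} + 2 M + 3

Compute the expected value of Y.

E[Y] = 2*E[M²] + 2*E[M] + 3
E[M] = -1
E[M²] = Var(M) + (E[M])² = 1 + 1 = 2
E[Y] = 2*2 + 2*(-1) + 3 = 5

5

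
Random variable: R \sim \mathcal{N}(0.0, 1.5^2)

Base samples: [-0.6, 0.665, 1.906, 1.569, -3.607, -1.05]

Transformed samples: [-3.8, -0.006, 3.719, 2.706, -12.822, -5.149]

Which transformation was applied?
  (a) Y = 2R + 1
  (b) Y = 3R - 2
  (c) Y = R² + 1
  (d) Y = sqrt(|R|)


Checking option (b) Y = 3R - 2:
  R = -0.6 -> Y = -3.8 ✓
  R = 0.665 -> Y = -0.006 ✓
  R = 1.906 -> Y = 3.719 ✓
All samples match this transformation.

(b) 3R - 2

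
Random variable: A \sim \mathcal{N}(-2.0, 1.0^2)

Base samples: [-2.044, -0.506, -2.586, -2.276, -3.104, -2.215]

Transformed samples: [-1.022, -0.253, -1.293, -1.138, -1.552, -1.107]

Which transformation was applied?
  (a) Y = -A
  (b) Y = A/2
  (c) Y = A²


Checking option (b) Y = A/2:
  A = -2.044 -> Y = -1.022 ✓
  A = -0.506 -> Y = -0.253 ✓
  A = -2.586 -> Y = -1.293 ✓
All samples match this transformation.

(b) A/2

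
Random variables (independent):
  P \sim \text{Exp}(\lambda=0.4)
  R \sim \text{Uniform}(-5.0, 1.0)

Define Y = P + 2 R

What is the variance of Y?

For independent RVs: Var(aX + bY) = a²Var(X) + b²Var(Y)
Var(P) = 6.25
Var(R) = 3
Var(Y) = 1²*6.25 + 2²*3
= 1*6.25 + 4*3 = 18.25

18.25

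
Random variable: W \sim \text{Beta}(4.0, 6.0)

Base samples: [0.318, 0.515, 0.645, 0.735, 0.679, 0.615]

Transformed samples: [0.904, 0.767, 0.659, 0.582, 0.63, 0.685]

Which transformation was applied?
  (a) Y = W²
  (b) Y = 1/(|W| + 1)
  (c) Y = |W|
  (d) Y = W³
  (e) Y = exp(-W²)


Checking option (e) Y = exp(-W²):
  W = 0.318 -> Y = 0.904 ✓
  W = 0.515 -> Y = 0.767 ✓
  W = 0.645 -> Y = 0.659 ✓
All samples match this transformation.

(e) exp(-W²)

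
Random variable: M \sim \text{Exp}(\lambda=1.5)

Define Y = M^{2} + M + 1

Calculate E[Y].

E[Y] = 1*E[M²] + 1*E[M] + 1
E[M] = 0.66666667
E[M²] = Var(M) + (E[M])² = 0.44444444 + 0.44444444 = 0.88888889
E[Y] = 1*0.88888889 + 1*0.66666667 + 1 = 2.5555556

2.5555556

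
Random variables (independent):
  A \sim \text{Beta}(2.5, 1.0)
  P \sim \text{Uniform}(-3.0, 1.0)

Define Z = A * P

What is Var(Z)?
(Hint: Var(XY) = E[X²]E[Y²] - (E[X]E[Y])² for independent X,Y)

Var(XY) = E[X²]E[Y²] - (E[X]E[Y])²
E[A] = 0.71428571, Var(A) = 0.045351474
E[P] = -1, Var(P) = 1.3333333
E[A²] = 0.045351474 + 0.71428571² = 0.55555556
E[P²] = 1.3333333 + (-1)² = 2.3333333
Var(Z) = 0.55555556*2.3333333 - (0.71428571*(-1))²
= 1.2962963 - 0.51020408 = 0.78609221

0.78609221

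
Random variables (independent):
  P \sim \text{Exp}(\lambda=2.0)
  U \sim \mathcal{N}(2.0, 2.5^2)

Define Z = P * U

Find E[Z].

For independent RVs: E[XY] = E[X]*E[Y]
E[P] = 0.5
E[U] = 2
E[Z] = 0.5 * 2 = 1

1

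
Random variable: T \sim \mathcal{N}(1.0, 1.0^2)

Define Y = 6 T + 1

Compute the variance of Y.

For Y = aT + b: Var(Y) = a² * Var(T)
Var(T) = 1.0^2 = 1
Var(Y) = 6² * 1 = 36 * 1 = 36

36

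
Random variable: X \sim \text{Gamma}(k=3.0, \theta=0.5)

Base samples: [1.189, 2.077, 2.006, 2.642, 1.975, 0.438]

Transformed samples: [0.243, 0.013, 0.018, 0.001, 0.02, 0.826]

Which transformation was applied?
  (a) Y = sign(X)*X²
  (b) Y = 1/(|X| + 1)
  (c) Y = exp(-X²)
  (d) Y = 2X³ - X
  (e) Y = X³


Checking option (c) Y = exp(-X²):
  X = 1.189 -> Y = 0.243 ✓
  X = 2.077 -> Y = 0.013 ✓
  X = 2.006 -> Y = 0.018 ✓
All samples match this transformation.

(c) exp(-X²)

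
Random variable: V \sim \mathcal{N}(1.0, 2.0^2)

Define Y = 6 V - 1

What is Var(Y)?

For Y = aV + b: Var(Y) = a² * Var(V)
Var(V) = 2.0^2 = 4
Var(Y) = 6² * 4 = 36 * 4 = 144

144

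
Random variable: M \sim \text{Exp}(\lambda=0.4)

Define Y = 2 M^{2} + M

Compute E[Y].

E[Y] = 2*E[M²] + 1*E[M]
E[M] = 2.5
E[M²] = Var(M) + (E[M])² = 6.25 + 6.25 = 12.5
E[Y] = 2*12.5 + 1*2.5 = 27.5

27.5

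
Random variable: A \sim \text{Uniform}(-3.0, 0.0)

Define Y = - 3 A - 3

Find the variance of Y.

For Y = aA + b: Var(Y) = a² * Var(A)
Var(A) = (0 + 3)^2/12 = 0.75
Var(Y) = (-3)² * 0.75 = 9 * 0.75 = 6.75

6.75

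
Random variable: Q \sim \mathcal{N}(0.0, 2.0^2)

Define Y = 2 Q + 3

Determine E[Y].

For Y = 2Q + 3:
E[Y] = 2 * E[Q] + 3
E[Q] = 0.0 = 0
E[Y] = 2 * 0 + 3 = 3

3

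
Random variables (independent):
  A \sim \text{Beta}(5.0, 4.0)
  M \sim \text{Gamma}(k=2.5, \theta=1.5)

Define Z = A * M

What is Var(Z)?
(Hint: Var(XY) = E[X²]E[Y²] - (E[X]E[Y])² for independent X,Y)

Var(XY) = E[X²]E[Y²] - (E[X]E[Y])²
E[A] = 0.55555556, Var(A) = 0.024691358
E[M] = 3.75, Var(M) = 5.625
E[A²] = 0.024691358 + 0.55555556² = 0.33333333
E[M²] = 5.625 + 3.75² = 19.6875
Var(Z) = 0.33333333*19.6875 - (0.55555556*3.75)²
= 6.5625 - 4.3402778 = 2.2222222

2.2222222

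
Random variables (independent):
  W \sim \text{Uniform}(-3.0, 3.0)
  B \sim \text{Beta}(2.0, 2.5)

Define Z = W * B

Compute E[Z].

For independent RVs: E[XY] = E[X]*E[Y]
E[W] = 0
E[B] = 0.44444444
E[Z] = 0 * 0.44444444 = 0

0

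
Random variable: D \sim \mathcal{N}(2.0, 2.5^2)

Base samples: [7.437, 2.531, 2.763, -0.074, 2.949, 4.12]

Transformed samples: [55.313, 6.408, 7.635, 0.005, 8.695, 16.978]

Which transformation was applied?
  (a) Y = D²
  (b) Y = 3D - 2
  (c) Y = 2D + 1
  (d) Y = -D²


Checking option (a) Y = D²:
  D = 7.437 -> Y = 55.313 ✓
  D = 2.531 -> Y = 6.408 ✓
  D = 2.763 -> Y = 7.635 ✓
All samples match this transformation.

(a) D²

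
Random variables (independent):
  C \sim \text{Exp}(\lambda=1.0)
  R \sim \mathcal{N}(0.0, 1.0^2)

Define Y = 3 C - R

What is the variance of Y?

For independent RVs: Var(aX + bY) = a²Var(X) + b²Var(Y)
Var(C) = 1
Var(R) = 1
Var(Y) = 3²*1 + (-1)²*1
= 9*1 + 1*1 = 10

10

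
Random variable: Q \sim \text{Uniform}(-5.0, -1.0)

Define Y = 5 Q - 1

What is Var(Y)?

For Y = aQ + b: Var(Y) = a² * Var(Q)
Var(Q) = (-1 + 5)^2/12 = 1.3333333
Var(Y) = 5² * 1.3333333 = 25 * 1.3333333 = 33.333333

33.333333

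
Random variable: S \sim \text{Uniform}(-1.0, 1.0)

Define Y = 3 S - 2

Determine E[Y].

For Y = 3S - 2:
E[Y] = 3 * E[S] - 2
E[S] = (-1 + 1)/2 = 0
E[Y] = 3 * 0 - 2 = -2

-2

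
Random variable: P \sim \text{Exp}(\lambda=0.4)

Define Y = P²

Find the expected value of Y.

Using E[X²] = Var(X) + (E[X])²:
E[P] = 2.5
Var(P) = 1/0.4^2 = 6.25
E[P²] = 6.25 + 2.5² = 6.25 + 6.25 = 12.5

12.5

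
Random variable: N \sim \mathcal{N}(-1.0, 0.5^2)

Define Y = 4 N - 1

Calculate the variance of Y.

For Y = aN + b: Var(Y) = a² * Var(N)
Var(N) = 0.5^2 = 0.25
Var(Y) = 4² * 0.25 = 16 * 0.25 = 4

4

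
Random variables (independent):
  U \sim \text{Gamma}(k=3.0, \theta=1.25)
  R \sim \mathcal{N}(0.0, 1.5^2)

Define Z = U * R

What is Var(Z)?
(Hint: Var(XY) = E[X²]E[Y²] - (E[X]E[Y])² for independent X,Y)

Var(XY) = E[X²]E[Y²] - (E[X]E[Y])²
E[U] = 3.75, Var(U) = 4.6875
E[R] = 0, Var(R) = 2.25
E[U²] = 4.6875 + 3.75² = 18.75
E[R²] = 2.25 + 0² = 2.25
Var(Z) = 18.75*2.25 - (3.75*0)²
= 42.1875 - 0 = 42.1875

42.1875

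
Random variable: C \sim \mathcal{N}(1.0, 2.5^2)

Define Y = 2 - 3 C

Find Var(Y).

For Y = aC + b: Var(Y) = a² * Var(C)
Var(C) = 2.5^2 = 6.25
Var(Y) = (-3)² * 6.25 = 9 * 6.25 = 56.25

56.25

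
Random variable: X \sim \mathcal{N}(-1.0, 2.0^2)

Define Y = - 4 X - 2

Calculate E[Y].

For Y = -4X - 2:
E[Y] = -4 * E[X] - 2
E[X] = -1.0 = -1
E[Y] = -4 * (-1) - 2 = 2

2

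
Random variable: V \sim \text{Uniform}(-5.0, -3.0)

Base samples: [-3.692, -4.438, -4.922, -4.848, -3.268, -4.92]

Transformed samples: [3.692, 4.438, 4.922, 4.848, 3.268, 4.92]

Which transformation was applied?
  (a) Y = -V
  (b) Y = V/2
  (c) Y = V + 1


Checking option (a) Y = -V:
  V = -3.692 -> Y = 3.692 ✓
  V = -4.438 -> Y = 4.438 ✓
  V = -4.922 -> Y = 4.922 ✓
All samples match this transformation.

(a) -V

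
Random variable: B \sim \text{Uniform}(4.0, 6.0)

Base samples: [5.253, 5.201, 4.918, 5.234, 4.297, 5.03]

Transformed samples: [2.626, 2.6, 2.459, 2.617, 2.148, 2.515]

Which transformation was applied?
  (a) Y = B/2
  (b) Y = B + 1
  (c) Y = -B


Checking option (a) Y = B/2:
  B = 5.253 -> Y = 2.626 ✓
  B = 5.201 -> Y = 2.6 ✓
  B = 4.918 -> Y = 2.459 ✓
All samples match this transformation.

(a) B/2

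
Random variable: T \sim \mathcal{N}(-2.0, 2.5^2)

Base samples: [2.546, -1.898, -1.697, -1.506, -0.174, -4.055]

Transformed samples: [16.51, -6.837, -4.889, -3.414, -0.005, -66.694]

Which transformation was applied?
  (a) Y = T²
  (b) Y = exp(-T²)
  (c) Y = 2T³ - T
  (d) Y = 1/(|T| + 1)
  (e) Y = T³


Checking option (e) Y = T³:
  T = 2.546 -> Y = 16.51 ✓
  T = -1.898 -> Y = -6.837 ✓
  T = -1.697 -> Y = -4.889 ✓
All samples match this transformation.

(e) T³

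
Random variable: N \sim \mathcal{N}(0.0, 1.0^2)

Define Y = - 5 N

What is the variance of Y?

For Y = aN + b: Var(Y) = a² * Var(N)
Var(N) = 1.0^2 = 1
Var(Y) = (-5)² * 1 = 25 * 1 = 25

25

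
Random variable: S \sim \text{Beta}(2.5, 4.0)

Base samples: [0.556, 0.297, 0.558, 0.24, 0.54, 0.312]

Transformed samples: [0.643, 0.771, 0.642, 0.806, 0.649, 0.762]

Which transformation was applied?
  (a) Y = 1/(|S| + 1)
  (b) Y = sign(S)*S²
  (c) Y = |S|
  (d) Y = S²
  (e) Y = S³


Checking option (a) Y = 1/(|S| + 1):
  S = 0.556 -> Y = 0.643 ✓
  S = 0.297 -> Y = 0.771 ✓
  S = 0.558 -> Y = 0.642 ✓
All samples match this transformation.

(a) 1/(|S| + 1)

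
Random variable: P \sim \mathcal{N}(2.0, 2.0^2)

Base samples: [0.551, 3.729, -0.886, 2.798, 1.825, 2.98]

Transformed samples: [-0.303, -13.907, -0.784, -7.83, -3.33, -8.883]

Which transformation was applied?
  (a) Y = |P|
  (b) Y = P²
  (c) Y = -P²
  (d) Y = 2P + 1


Checking option (c) Y = -P²:
  P = 0.551 -> Y = -0.303 ✓
  P = 3.729 -> Y = -13.907 ✓
  P = -0.886 -> Y = -0.784 ✓
All samples match this transformation.

(c) -P²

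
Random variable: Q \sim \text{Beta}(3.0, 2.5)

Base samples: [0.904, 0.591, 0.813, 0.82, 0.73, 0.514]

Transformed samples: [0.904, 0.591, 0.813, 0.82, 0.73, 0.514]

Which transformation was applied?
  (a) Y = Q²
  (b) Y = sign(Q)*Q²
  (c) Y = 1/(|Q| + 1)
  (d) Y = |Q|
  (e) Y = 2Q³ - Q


Checking option (d) Y = |Q|:
  Q = 0.904 -> Y = 0.904 ✓
  Q = 0.591 -> Y = 0.591 ✓
  Q = 0.813 -> Y = 0.813 ✓
All samples match this transformation.

(d) |Q|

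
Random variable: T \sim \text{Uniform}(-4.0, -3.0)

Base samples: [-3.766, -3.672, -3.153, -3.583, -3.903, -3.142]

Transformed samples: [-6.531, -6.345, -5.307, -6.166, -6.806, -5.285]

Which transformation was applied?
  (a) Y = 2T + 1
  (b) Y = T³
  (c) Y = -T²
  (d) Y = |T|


Checking option (a) Y = 2T + 1:
  T = -3.766 -> Y = -6.531 ✓
  T = -3.672 -> Y = -6.345 ✓
  T = -3.153 -> Y = -5.307 ✓
All samples match this transformation.

(a) 2T + 1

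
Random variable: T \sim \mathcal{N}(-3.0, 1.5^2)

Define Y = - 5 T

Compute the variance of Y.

For Y = aT + b: Var(Y) = a² * Var(T)
Var(T) = 1.5^2 = 2.25
Var(Y) = (-5)² * 2.25 = 25 * 2.25 = 56.25

56.25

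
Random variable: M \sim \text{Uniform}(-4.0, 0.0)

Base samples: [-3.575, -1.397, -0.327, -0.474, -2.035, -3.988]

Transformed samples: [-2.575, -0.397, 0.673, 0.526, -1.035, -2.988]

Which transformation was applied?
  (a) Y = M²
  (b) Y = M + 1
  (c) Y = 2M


Checking option (b) Y = M + 1:
  M = -3.575 -> Y = -2.575 ✓
  M = -1.397 -> Y = -0.397 ✓
  M = -0.327 -> Y = 0.673 ✓
All samples match this transformation.

(b) M + 1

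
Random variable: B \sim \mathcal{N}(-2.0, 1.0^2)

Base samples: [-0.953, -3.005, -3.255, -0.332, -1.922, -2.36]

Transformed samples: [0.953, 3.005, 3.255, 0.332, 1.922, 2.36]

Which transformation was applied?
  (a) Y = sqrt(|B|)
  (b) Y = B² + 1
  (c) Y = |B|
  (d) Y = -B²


Checking option (c) Y = |B|:
  B = -0.953 -> Y = 0.953 ✓
  B = -3.005 -> Y = 3.005 ✓
  B = -3.255 -> Y = 3.255 ✓
All samples match this transformation.

(c) |B|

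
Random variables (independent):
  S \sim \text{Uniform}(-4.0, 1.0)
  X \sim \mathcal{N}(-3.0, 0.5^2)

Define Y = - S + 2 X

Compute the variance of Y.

For independent RVs: Var(aX + bY) = a²Var(X) + b²Var(Y)
Var(S) = 2.0833333
Var(X) = 0.25
Var(Y) = (-1)²*2.0833333 + 2²*0.25
= 1*2.0833333 + 4*0.25 = 3.0833333

3.0833333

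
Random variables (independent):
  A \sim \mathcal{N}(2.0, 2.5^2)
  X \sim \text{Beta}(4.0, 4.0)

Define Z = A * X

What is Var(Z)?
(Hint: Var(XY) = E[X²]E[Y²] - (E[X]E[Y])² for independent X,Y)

Var(XY) = E[X²]E[Y²] - (E[X]E[Y])²
E[A] = 2, Var(A) = 6.25
E[X] = 0.5, Var(X) = 0.027777778
E[A²] = 6.25 + 2² = 10.25
E[X²] = 0.027777778 + 0.5² = 0.27777778
Var(Z) = 10.25*0.27777778 - (2*0.5)²
= 2.8472222 - 1 = 1.8472222

1.8472222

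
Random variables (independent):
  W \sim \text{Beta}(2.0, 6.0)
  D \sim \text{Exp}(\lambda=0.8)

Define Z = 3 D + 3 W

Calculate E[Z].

E[Z] = 3*E[W] + 3*E[D]
E[W] = 0.25
E[D] = 1.25
E[Z] = 3*0.25 + 3*1.25 = 4.5

4.5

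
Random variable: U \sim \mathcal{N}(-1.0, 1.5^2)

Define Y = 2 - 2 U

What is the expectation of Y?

For Y = -2U + 2:
E[Y] = -2 * E[U] + 2
E[U] = -1.0 = -1
E[Y] = -2 * (-1) + 2 = 4

4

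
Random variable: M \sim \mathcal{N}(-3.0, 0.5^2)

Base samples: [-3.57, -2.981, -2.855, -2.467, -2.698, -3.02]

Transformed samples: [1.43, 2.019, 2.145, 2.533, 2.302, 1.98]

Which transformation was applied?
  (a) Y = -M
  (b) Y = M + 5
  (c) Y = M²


Checking option (b) Y = M + 5:
  M = -3.57 -> Y = 1.43 ✓
  M = -2.981 -> Y = 2.019 ✓
  M = -2.855 -> Y = 2.145 ✓
All samples match this transformation.

(b) M + 5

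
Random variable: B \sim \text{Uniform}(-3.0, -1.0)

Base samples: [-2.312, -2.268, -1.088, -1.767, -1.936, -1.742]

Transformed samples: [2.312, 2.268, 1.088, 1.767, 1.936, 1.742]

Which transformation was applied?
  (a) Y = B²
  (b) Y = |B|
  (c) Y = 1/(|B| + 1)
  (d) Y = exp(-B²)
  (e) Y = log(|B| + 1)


Checking option (b) Y = |B|:
  B = -2.312 -> Y = 2.312 ✓
  B = -2.268 -> Y = 2.268 ✓
  B = -1.088 -> Y = 1.088 ✓
All samples match this transformation.

(b) |B|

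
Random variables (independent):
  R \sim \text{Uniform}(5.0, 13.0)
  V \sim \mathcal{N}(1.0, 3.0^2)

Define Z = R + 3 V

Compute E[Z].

E[Z] = 1*E[R] + 3*E[V]
E[R] = 9
E[V] = 1
E[Z] = 1*9 + 3*1 = 12

12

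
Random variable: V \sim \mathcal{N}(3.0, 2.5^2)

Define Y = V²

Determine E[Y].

Using E[X²] = Var(X) + (E[X])²:
E[V] = 3
Var(V) = 2.5^2 = 6.25
E[V²] = 6.25 + 3² = 6.25 + 9 = 15.25

15.25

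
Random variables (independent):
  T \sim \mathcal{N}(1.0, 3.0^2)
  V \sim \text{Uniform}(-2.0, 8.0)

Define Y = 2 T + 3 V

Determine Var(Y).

For independent RVs: Var(aX + bY) = a²Var(X) + b²Var(Y)
Var(T) = 9
Var(V) = 8.3333333
Var(Y) = 2²*9 + 3²*8.3333333
= 4*9 + 9*8.3333333 = 111

111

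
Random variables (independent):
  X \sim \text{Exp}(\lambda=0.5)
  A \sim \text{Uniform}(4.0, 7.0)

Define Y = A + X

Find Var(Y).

For independent RVs: Var(aX + bY) = a²Var(X) + b²Var(Y)
Var(X) = 4
Var(A) = 0.75
Var(Y) = 1²*4 + 1²*0.75
= 1*4 + 1*0.75 = 4.75

4.75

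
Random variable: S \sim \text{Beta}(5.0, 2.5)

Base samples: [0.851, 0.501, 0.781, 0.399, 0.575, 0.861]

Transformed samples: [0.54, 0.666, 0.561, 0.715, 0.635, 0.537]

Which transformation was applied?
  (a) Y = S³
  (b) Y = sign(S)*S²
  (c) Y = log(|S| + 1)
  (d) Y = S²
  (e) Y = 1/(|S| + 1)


Checking option (e) Y = 1/(|S| + 1):
  S = 0.851 -> Y = 0.54 ✓
  S = 0.501 -> Y = 0.666 ✓
  S = 0.781 -> Y = 0.561 ✓
All samples match this transformation.

(e) 1/(|S| + 1)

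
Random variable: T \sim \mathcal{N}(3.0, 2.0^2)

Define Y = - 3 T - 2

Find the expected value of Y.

For Y = -3T - 2:
E[Y] = -3 * E[T] - 2
E[T] = 3.0 = 3
E[Y] = -3 * 3 - 2 = -11

-11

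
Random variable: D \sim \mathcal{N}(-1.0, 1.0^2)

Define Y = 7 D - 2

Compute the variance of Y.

For Y = aD + b: Var(Y) = a² * Var(D)
Var(D) = 1.0^2 = 1
Var(Y) = 7² * 1 = 49 * 1 = 49

49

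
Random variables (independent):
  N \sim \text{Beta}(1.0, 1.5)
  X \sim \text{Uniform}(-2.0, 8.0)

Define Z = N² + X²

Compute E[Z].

E[Z] = E[N²] + E[X²]
E[N²] = Var(N) + E[N]² = 0.068571429 + 0.16 = 0.22857143
E[X²] = Var(X) + E[X]² = 8.3333333 + 9 = 17.333333
E[Z] = 0.22857143 + 17.333333 = 17.561905

17.561905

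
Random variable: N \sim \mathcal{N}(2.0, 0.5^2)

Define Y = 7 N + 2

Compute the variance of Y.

For Y = aN + b: Var(Y) = a² * Var(N)
Var(N) = 0.5^2 = 0.25
Var(Y) = 7² * 0.25 = 49 * 0.25 = 12.25

12.25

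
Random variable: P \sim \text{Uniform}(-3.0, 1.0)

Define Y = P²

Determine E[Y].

E[P²] = Var(P) + (E[P])² = 1.3333333 + 1 = 2.3333333

2.3333333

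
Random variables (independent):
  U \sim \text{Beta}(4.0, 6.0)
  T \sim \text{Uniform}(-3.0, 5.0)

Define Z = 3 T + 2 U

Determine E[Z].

E[Z] = 2*E[U] + 3*E[T]
E[U] = 0.4
E[T] = 1
E[Z] = 2*0.4 + 3*1 = 3.8

3.8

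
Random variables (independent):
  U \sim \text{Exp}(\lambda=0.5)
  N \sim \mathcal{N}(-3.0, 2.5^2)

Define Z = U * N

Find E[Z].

For independent RVs: E[XY] = E[X]*E[Y]
E[U] = 2
E[N] = -3
E[Z] = 2 * (-3) = -6

-6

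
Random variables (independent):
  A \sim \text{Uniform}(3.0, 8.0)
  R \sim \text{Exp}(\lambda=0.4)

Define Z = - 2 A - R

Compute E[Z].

E[Z] = -2*E[A] - 1*E[R]
E[A] = 5.5
E[R] = 2.5
E[Z] = -2*5.5 - 1*2.5 = -13.5

-13.5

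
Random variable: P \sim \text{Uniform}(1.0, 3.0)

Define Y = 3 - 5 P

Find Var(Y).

For Y = aP + b: Var(Y) = a² * Var(P)
Var(P) = (3 - 1)^2/12 = 0.33333333
Var(Y) = (-5)² * 0.33333333 = 25 * 0.33333333 = 8.3333333

8.3333333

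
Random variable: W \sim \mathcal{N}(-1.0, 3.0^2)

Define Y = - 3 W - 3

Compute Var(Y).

For Y = aW + b: Var(Y) = a² * Var(W)
Var(W) = 3.0^2 = 9
Var(Y) = (-3)² * 9 = 9 * 9 = 81

81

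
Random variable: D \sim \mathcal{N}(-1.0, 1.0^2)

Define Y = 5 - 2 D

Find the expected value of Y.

For Y = -2D + 5:
E[Y] = -2 * E[D] + 5
E[D] = -1.0 = -1
E[Y] = -2 * (-1) + 5 = 7

7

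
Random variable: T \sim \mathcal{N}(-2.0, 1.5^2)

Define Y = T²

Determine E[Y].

E[T²] = Var(T) + (E[T])² = 2.25 + 4 = 6.25

6.25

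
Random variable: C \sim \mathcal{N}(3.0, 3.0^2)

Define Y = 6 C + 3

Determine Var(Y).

For Y = aC + b: Var(Y) = a² * Var(C)
Var(C) = 3.0^2 = 9
Var(Y) = 6² * 9 = 36 * 9 = 324

324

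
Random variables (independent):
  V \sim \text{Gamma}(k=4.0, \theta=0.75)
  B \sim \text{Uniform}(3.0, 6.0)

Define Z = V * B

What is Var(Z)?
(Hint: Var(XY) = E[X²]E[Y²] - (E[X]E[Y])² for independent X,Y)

Var(XY) = E[X²]E[Y²] - (E[X]E[Y])²
E[V] = 3, Var(V) = 2.25
E[B] = 4.5, Var(B) = 0.75
E[V²] = 2.25 + 3² = 11.25
E[B²] = 0.75 + 4.5² = 21
Var(Z) = 11.25*21 - (3*4.5)²
= 236.25 - 182.25 = 54

54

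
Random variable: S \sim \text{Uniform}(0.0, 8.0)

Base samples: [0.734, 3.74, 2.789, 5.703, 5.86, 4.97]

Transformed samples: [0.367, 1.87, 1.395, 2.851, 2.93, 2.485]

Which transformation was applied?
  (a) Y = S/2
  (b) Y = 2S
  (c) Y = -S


Checking option (a) Y = S/2:
  S = 0.734 -> Y = 0.367 ✓
  S = 3.74 -> Y = 1.87 ✓
  S = 2.789 -> Y = 1.395 ✓
All samples match this transformation.

(a) S/2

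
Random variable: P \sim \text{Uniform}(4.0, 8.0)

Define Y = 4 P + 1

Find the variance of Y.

For Y = aP + b: Var(Y) = a² * Var(P)
Var(P) = (8 - 4)^2/12 = 1.3333333
Var(Y) = 4² * 1.3333333 = 16 * 1.3333333 = 21.333333

21.333333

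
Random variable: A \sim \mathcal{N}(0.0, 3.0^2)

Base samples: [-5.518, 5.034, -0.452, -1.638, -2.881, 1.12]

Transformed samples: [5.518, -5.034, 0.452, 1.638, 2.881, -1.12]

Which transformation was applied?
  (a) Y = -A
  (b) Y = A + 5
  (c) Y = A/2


Checking option (a) Y = -A:
  A = -5.518 -> Y = 5.518 ✓
  A = 5.034 -> Y = -5.034 ✓
  A = -0.452 -> Y = 0.452 ✓
All samples match this transformation.

(a) -A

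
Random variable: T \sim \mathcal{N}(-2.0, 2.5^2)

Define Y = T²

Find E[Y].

Using E[X²] = Var(X) + (E[X])²:
E[T] = -2
Var(T) = 2.5^2 = 6.25
E[T²] = 6.25 + (-2)² = 6.25 + 4 = 10.25

10.25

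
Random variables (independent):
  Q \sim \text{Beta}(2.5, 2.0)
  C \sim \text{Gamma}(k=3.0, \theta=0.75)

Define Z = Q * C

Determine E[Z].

For independent RVs: E[XY] = E[X]*E[Y]
E[Q] = 0.55555556
E[C] = 2.25
E[Z] = 0.55555556 * 2.25 = 1.25

1.25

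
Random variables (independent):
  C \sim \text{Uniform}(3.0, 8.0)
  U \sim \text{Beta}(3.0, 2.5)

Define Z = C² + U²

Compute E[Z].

E[Z] = E[C²] + E[U²]
E[C²] = Var(C) + E[C]² = 2.0833333 + 30.25 = 32.333333
E[U²] = Var(U) + E[U]² = 0.038143675 + 0.29752066 = 0.33566434
E[Z] = 32.333333 + 0.33566434 = 32.668998

32.668998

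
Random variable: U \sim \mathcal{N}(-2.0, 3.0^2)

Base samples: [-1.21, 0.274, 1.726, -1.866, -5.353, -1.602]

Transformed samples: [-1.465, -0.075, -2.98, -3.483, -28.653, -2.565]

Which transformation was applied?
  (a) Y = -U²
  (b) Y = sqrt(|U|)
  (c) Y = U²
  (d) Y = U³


Checking option (a) Y = -U²:
  U = -1.21 -> Y = -1.465 ✓
  U = 0.274 -> Y = -0.075 ✓
  U = 1.726 -> Y = -2.98 ✓
All samples match this transformation.

(a) -U²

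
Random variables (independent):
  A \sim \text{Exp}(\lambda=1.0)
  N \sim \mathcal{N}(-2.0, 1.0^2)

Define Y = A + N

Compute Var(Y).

For independent RVs: Var(aX + bY) = a²Var(X) + b²Var(Y)
Var(A) = 1
Var(N) = 1
Var(Y) = 1²*1 + 1²*1
= 1*1 + 1*1 = 2

2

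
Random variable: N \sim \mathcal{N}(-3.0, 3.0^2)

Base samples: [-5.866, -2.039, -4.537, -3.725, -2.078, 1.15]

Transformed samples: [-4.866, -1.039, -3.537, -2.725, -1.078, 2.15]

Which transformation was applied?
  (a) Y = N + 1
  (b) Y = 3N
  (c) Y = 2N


Checking option (a) Y = N + 1:
  N = -5.866 -> Y = -4.866 ✓
  N = -2.039 -> Y = -1.039 ✓
  N = -4.537 -> Y = -3.537 ✓
All samples match this transformation.

(a) N + 1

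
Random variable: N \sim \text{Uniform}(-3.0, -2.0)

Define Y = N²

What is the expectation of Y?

Using E[X²] = Var(X) + (E[X])²:
E[N] = -2.5
Var(N) = (-2 + 3)^2/12 = 0.083333333
E[N²] = 0.083333333 + (-2.5)² = 0.083333333 + 6.25 = 6.3333333

6.3333333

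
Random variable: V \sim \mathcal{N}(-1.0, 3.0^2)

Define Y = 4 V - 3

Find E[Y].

For Y = 4V - 3:
E[Y] = 4 * E[V] - 3
E[V] = -1.0 = -1
E[Y] = 4 * (-1) - 3 = -7

-7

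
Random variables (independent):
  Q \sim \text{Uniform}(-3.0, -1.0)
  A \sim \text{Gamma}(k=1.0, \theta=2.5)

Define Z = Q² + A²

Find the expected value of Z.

E[Z] = E[Q²] + E[A²]
E[Q²] = Var(Q) + E[Q]² = 0.33333333 + 4 = 4.3333333
E[A²] = Var(A) + E[A]² = 6.25 + 6.25 = 12.5
E[Z] = 4.3333333 + 12.5 = 16.833333

16.833333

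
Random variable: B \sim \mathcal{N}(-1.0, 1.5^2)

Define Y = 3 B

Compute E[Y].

For Y = 3B:
E[Y] = 3 * E[B]
E[B] = -1.0 = -1
E[Y] = 3 * (-1) = -3

-3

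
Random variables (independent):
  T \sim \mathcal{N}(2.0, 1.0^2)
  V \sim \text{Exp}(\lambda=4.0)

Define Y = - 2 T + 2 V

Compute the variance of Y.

For independent RVs: Var(aX + bY) = a²Var(X) + b²Var(Y)
Var(T) = 1
Var(V) = 0.0625
Var(Y) = (-2)²*1 + 2²*0.0625
= 4*1 + 4*0.0625 = 4.25

4.25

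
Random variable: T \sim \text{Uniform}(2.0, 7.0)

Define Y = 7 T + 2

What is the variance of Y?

For Y = aT + b: Var(Y) = a² * Var(T)
Var(T) = (7 - 2)^2/12 = 2.0833333
Var(Y) = 7² * 2.0833333 = 49 * 2.0833333 = 102.08333

102.08333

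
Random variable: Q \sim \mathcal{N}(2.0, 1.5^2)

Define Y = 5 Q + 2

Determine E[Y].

For Y = 5Q + 2:
E[Y] = 5 * E[Q] + 2
E[Q] = 2.0 = 2
E[Y] = 5 * 2 + 2 = 12

12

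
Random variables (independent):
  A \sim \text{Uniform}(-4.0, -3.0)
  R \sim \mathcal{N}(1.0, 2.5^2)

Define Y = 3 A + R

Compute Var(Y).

For independent RVs: Var(aX + bY) = a²Var(X) + b²Var(Y)
Var(A) = 0.083333333
Var(R) = 6.25
Var(Y) = 3²*0.083333333 + 1²*6.25
= 9*0.083333333 + 1*6.25 = 7

7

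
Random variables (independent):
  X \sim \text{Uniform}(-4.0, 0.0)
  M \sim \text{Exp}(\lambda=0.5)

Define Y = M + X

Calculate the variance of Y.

For independent RVs: Var(aX + bY) = a²Var(X) + b²Var(Y)
Var(X) = 1.3333333
Var(M) = 4
Var(Y) = 1²*1.3333333 + 1²*4
= 1*1.3333333 + 1*4 = 5.3333333

5.3333333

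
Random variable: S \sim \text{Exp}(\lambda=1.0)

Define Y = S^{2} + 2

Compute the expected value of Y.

E[Y] = 1*E[S²] + 2
E[S] = 1
E[S²] = Var(S) + (E[S])² = 1 + 1 = 2
E[Y] = 1*2 + 2 = 4

4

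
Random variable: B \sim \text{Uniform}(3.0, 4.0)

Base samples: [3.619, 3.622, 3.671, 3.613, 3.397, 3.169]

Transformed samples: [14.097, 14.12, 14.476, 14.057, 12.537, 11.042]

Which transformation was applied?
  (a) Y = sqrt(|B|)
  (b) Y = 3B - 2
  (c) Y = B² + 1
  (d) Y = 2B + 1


Checking option (c) Y = B² + 1:
  B = 3.619 -> Y = 14.097 ✓
  B = 3.622 -> Y = 14.12 ✓
  B = 3.671 -> Y = 14.476 ✓
All samples match this transformation.

(c) B² + 1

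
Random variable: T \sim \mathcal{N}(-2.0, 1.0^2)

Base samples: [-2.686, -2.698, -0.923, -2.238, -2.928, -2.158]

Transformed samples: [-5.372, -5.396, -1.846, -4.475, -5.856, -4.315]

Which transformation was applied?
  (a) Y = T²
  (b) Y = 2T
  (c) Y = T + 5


Checking option (b) Y = 2T:
  T = -2.686 -> Y = -5.372 ✓
  T = -2.698 -> Y = -5.396 ✓
  T = -0.923 -> Y = -1.846 ✓
All samples match this transformation.

(b) 2T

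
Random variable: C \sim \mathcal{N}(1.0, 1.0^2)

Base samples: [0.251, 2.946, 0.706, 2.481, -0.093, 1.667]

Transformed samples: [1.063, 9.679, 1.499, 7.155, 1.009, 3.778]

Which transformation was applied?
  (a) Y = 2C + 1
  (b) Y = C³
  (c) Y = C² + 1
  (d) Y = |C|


Checking option (c) Y = C² + 1:
  C = 0.251 -> Y = 1.063 ✓
  C = 2.946 -> Y = 9.679 ✓
  C = 0.706 -> Y = 1.499 ✓
All samples match this transformation.

(c) C² + 1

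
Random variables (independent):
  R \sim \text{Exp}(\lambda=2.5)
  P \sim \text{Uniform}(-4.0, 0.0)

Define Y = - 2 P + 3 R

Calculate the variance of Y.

For independent RVs: Var(aX + bY) = a²Var(X) + b²Var(Y)
Var(R) = 0.16
Var(P) = 1.3333333
Var(Y) = 3²*0.16 + (-2)²*1.3333333
= 9*0.16 + 4*1.3333333 = 6.7733333

6.7733333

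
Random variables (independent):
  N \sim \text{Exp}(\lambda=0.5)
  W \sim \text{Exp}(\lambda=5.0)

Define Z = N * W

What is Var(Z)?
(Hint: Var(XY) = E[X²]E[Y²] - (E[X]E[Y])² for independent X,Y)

Var(XY) = E[X²]E[Y²] - (E[X]E[Y])²
E[N] = 2, Var(N) = 4
E[W] = 0.2, Var(W) = 0.04
E[N²] = 4 + 2² = 8
E[W²] = 0.04 + 0.2² = 0.08
Var(Z) = 8*0.08 - (2*0.2)²
= 0.64 - 0.16 = 0.48

0.48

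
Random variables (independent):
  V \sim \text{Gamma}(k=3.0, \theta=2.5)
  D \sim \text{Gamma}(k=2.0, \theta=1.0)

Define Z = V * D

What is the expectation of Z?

For independent RVs: E[XY] = E[X]*E[Y]
E[V] = 7.5
E[D] = 2
E[Z] = 7.5 * 2 = 15

15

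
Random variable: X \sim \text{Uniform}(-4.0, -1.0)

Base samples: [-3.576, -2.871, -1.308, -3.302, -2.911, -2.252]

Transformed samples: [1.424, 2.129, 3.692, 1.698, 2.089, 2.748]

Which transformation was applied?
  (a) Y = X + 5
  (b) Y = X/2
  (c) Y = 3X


Checking option (a) Y = X + 5:
  X = -3.576 -> Y = 1.424 ✓
  X = -2.871 -> Y = 2.129 ✓
  X = -1.308 -> Y = 3.692 ✓
All samples match this transformation.

(a) X + 5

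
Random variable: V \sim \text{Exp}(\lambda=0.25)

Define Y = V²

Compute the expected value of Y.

E[V²] = Var(V) + (E[V])² = 16 + 16 = 32

32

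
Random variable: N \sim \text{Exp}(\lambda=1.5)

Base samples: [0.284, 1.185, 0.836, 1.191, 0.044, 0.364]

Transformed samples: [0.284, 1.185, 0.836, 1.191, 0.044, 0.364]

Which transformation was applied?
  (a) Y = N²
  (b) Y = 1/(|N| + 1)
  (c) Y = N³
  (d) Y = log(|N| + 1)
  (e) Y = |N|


Checking option (e) Y = |N|:
  N = 0.284 -> Y = 0.284 ✓
  N = 1.185 -> Y = 1.185 ✓
  N = 0.836 -> Y = 0.836 ✓
All samples match this transformation.

(e) |N|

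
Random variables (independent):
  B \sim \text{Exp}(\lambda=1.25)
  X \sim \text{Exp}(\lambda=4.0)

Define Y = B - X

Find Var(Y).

For independent RVs: Var(aX + bY) = a²Var(X) + b²Var(Y)
Var(B) = 0.64
Var(X) = 0.0625
Var(Y) = 1²*0.64 + (-1)²*0.0625
= 1*0.64 + 1*0.0625 = 0.7025

0.7025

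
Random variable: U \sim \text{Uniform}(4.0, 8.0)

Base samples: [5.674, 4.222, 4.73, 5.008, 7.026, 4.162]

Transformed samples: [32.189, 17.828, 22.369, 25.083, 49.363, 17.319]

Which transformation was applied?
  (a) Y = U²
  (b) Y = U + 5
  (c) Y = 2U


Checking option (a) Y = U²:
  U = 5.674 -> Y = 32.189 ✓
  U = 4.222 -> Y = 17.828 ✓
  U = 4.73 -> Y = 22.369 ✓
All samples match this transformation.

(a) U²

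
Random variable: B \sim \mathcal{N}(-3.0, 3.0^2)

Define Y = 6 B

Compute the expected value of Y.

For Y = 6B:
E[Y] = 6 * E[B]
E[B] = -3.0 = -3
E[Y] = 6 * (-3) = -18

-18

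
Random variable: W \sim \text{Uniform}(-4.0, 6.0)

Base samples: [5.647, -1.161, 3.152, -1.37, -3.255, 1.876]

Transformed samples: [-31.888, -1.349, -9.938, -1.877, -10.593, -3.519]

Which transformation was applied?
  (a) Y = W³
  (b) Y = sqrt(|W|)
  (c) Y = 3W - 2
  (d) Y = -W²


Checking option (d) Y = -W²:
  W = 5.647 -> Y = -31.888 ✓
  W = -1.161 -> Y = -1.349 ✓
  W = 3.152 -> Y = -9.938 ✓
All samples match this transformation.

(d) -W²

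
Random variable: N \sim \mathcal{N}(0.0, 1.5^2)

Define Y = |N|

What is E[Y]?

For X ~ N(0, 1.5²), E[|X|] = sigma * sqrt(2/pi)
= 1.5 * sqrt(2/pi) = 1.1968268

1.1968268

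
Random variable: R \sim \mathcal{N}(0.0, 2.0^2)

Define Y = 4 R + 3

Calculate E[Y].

For Y = 4R + 3:
E[Y] = 4 * E[R] + 3
E[R] = 0.0 = 0
E[Y] = 4 * 0 + 3 = 3

3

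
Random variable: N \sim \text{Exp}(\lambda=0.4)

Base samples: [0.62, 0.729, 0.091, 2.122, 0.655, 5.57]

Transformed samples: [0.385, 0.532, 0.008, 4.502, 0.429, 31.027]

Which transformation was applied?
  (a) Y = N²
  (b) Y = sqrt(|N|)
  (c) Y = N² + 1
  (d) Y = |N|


Checking option (a) Y = N²:
  N = 0.62 -> Y = 0.385 ✓
  N = 0.729 -> Y = 0.532 ✓
  N = 0.091 -> Y = 0.008 ✓
All samples match this transformation.

(a) N²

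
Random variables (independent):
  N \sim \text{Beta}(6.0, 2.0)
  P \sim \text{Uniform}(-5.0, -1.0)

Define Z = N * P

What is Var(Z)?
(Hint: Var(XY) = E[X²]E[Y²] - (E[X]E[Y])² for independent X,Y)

Var(XY) = E[X²]E[Y²] - (E[X]E[Y])²
E[N] = 0.75, Var(N) = 0.020833333
E[P] = -3, Var(P) = 1.3333333
E[N²] = 0.020833333 + 0.75² = 0.58333333
E[P²] = 1.3333333 + (-3)² = 10.333333
Var(Z) = 0.58333333*10.333333 - (0.75*(-3))²
= 6.0277778 - 5.0625 = 0.96527778

0.96527778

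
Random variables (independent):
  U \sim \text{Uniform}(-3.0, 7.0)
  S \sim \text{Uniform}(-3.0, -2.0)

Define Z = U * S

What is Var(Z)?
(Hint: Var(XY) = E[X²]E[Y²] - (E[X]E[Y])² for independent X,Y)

Var(XY) = E[X²]E[Y²] - (E[X]E[Y])²
E[U] = 2, Var(U) = 8.3333333
E[S] = -2.5, Var(S) = 0.083333333
E[U²] = 8.3333333 + 2² = 12.333333
E[S²] = 0.083333333 + (-2.5)² = 6.3333333
Var(Z) = 12.333333*6.3333333 - (2*(-2.5))²
= 78.111111 - 25 = 53.111111

53.111111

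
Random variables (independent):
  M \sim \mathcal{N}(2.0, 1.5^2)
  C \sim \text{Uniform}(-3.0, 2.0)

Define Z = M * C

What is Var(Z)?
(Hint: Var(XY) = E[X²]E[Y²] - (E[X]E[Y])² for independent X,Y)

Var(XY) = E[X²]E[Y²] - (E[X]E[Y])²
E[M] = 2, Var(M) = 2.25
E[C] = -0.5, Var(C) = 2.0833333
E[M²] = 2.25 + 2² = 6.25
E[C²] = 2.0833333 + (-0.5)² = 2.3333333
Var(Z) = 6.25*2.3333333 - (2*(-0.5))²
= 14.583333 - 1 = 13.583333

13.583333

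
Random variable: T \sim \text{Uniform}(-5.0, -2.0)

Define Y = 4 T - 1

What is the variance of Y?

For Y = aT + b: Var(Y) = a² * Var(T)
Var(T) = (-2 + 5)^2/12 = 0.75
Var(Y) = 4² * 0.75 = 16 * 0.75 = 12

12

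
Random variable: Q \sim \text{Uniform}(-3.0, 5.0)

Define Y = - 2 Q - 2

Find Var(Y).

For Y = aQ + b: Var(Y) = a² * Var(Q)
Var(Q) = (5 + 3)^2/12 = 5.3333333
Var(Y) = (-2)² * 5.3333333 = 4 * 5.3333333 = 21.333333

21.333333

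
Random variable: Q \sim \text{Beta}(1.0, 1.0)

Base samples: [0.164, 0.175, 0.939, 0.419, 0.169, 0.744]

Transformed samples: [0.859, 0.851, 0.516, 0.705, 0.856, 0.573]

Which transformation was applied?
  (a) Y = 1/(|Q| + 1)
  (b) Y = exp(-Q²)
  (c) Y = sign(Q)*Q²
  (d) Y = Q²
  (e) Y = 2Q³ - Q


Checking option (a) Y = 1/(|Q| + 1):
  Q = 0.164 -> Y = 0.859 ✓
  Q = 0.175 -> Y = 0.851 ✓
  Q = 0.939 -> Y = 0.516 ✓
All samples match this transformation.

(a) 1/(|Q| + 1)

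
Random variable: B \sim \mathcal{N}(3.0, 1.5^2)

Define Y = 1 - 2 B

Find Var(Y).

For Y = aB + b: Var(Y) = a² * Var(B)
Var(B) = 1.5^2 = 2.25
Var(Y) = (-2)² * 2.25 = 4 * 2.25 = 9

9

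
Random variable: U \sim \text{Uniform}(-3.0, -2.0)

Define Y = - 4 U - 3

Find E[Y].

For Y = -4U - 3:
E[Y] = -4 * E[U] - 3
E[U] = (-3 - 2)/2 = -2.5
E[Y] = -4 * (-2.5) - 3 = 7

7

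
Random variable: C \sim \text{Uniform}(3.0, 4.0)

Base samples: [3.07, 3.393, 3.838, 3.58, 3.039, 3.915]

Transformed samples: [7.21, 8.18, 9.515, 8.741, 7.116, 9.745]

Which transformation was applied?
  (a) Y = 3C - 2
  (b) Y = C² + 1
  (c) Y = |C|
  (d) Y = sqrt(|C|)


Checking option (a) Y = 3C - 2:
  C = 3.07 -> Y = 7.21 ✓
  C = 3.393 -> Y = 8.18 ✓
  C = 3.838 -> Y = 9.515 ✓
All samples match this transformation.

(a) 3C - 2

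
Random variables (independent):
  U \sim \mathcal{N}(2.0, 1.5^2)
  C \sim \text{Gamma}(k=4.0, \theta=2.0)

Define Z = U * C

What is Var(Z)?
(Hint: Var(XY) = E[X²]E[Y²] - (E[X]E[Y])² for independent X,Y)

Var(XY) = E[X²]E[Y²] - (E[X]E[Y])²
E[U] = 2, Var(U) = 2.25
E[C] = 8, Var(C) = 16
E[U²] = 2.25 + 2² = 6.25
E[C²] = 16 + 8² = 80
Var(Z) = 6.25*80 - (2*8)²
= 500 - 256 = 244

244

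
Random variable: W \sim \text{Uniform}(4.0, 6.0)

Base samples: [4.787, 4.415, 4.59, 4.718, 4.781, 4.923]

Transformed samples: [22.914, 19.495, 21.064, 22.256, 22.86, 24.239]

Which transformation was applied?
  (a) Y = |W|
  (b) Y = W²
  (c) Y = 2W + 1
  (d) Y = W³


Checking option (b) Y = W²:
  W = 4.787 -> Y = 22.914 ✓
  W = 4.415 -> Y = 19.495 ✓
  W = 4.59 -> Y = 21.064 ✓
All samples match this transformation.

(b) W²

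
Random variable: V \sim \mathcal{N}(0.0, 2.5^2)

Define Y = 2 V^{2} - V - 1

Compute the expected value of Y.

E[Y] = 2*E[V²] - 1*E[V] - 1
E[V] = 0
E[V²] = Var(V) + (E[V])² = 6.25 + 0 = 6.25
E[Y] = 2*6.25 - 1*0 - 1 = 11.5

11.5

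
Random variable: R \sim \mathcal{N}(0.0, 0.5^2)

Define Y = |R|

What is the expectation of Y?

For X ~ N(0, 0.5²), E[|X|] = sigma * sqrt(2/pi)
= 0.5 * sqrt(2/pi) = 0.39894228

0.39894228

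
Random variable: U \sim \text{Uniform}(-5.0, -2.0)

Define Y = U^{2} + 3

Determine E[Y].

E[Y] = 1*E[U²] + 3
E[U] = -3.5
E[U²] = Var(U) + (E[U])² = 0.75 + 12.25 = 13
E[Y] = 1*13 + 3 = 16

16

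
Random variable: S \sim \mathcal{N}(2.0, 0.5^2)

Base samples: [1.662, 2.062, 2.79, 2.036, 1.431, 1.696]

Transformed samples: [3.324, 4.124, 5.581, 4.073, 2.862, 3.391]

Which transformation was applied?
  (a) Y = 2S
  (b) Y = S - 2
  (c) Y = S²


Checking option (a) Y = 2S:
  S = 1.662 -> Y = 3.324 ✓
  S = 2.062 -> Y = 4.124 ✓
  S = 2.79 -> Y = 5.581 ✓
All samples match this transformation.

(a) 2S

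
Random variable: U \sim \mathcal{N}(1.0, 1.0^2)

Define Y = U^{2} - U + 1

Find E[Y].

E[Y] = 1*E[U²] - 1*E[U] + 1
E[U] = 1
E[U²] = Var(U) + (E[U])² = 1 + 1 = 2
E[Y] = 1*2 - 1*1 + 1 = 2

2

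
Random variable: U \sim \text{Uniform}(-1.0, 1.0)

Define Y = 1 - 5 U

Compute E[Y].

For Y = -5U + 1:
E[Y] = -5 * E[U] + 1
E[U] = (-1 + 1)/2 = 0
E[Y] = -5 * 0 + 1 = 1

1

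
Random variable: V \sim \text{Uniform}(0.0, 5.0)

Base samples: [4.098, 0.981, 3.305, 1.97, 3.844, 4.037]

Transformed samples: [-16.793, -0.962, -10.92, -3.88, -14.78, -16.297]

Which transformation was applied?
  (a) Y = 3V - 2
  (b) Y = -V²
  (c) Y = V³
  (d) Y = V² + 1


Checking option (b) Y = -V²:
  V = 4.098 -> Y = -16.793 ✓
  V = 0.981 -> Y = -0.962 ✓
  V = 3.305 -> Y = -10.92 ✓
All samples match this transformation.

(b) -V²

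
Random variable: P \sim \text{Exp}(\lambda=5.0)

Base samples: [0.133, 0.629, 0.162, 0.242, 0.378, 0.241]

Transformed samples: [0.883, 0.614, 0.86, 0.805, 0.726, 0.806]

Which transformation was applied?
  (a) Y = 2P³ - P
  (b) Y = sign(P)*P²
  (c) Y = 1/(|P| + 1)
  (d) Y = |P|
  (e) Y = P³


Checking option (c) Y = 1/(|P| + 1):
  P = 0.133 -> Y = 0.883 ✓
  P = 0.629 -> Y = 0.614 ✓
  P = 0.162 -> Y = 0.86 ✓
All samples match this transformation.

(c) 1/(|P| + 1)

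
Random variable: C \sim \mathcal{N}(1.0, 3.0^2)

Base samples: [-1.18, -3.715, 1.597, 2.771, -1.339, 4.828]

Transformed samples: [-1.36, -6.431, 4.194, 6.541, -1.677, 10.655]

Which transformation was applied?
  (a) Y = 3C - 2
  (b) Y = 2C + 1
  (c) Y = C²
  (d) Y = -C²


Checking option (b) Y = 2C + 1:
  C = -1.18 -> Y = -1.36 ✓
  C = -3.715 -> Y = -6.431 ✓
  C = 1.597 -> Y = 4.194 ✓
All samples match this transformation.

(b) 2C + 1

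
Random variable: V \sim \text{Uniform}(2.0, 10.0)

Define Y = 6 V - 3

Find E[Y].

For Y = 6V - 3:
E[Y] = 6 * E[V] - 3
E[V] = (2 + 10)/2 = 6
E[Y] = 6 * 6 - 3 = 33

33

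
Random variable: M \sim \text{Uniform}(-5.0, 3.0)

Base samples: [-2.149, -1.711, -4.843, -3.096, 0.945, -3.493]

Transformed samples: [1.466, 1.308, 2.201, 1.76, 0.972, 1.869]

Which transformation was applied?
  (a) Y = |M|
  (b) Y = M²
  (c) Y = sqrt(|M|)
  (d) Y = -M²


Checking option (c) Y = sqrt(|M|):
  M = -2.149 -> Y = 1.466 ✓
  M = -1.711 -> Y = 1.308 ✓
  M = -4.843 -> Y = 2.201 ✓
All samples match this transformation.

(c) sqrt(|M|)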